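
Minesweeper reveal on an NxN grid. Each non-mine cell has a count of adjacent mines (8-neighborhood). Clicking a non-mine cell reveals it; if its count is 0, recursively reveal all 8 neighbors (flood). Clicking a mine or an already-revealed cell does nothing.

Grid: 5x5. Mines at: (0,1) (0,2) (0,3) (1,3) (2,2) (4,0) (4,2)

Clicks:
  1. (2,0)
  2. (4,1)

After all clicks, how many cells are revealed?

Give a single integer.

Click 1 (2,0) count=0: revealed 6 new [(1,0) (1,1) (2,0) (2,1) (3,0) (3,1)] -> total=6
Click 2 (4,1) count=2: revealed 1 new [(4,1)] -> total=7

Answer: 7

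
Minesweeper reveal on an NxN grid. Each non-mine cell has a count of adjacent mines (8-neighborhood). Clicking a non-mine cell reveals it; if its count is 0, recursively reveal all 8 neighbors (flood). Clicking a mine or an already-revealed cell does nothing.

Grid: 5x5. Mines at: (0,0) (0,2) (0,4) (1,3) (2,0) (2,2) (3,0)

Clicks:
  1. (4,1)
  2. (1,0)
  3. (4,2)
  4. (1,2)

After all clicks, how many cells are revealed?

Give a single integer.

Answer: 12

Derivation:
Click 1 (4,1) count=1: revealed 1 new [(4,1)] -> total=1
Click 2 (1,0) count=2: revealed 1 new [(1,0)] -> total=2
Click 3 (4,2) count=0: revealed 9 new [(2,3) (2,4) (3,1) (3,2) (3,3) (3,4) (4,2) (4,3) (4,4)] -> total=11
Click 4 (1,2) count=3: revealed 1 new [(1,2)] -> total=12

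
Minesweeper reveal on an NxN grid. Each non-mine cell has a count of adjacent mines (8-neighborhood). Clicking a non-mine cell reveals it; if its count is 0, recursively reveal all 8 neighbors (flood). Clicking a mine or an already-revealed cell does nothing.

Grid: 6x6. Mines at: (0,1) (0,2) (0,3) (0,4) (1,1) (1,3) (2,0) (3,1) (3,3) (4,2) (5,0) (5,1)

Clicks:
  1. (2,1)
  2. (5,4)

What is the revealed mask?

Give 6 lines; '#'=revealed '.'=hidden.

Click 1 (2,1) count=3: revealed 1 new [(2,1)] -> total=1
Click 2 (5,4) count=0: revealed 12 new [(1,4) (1,5) (2,4) (2,5) (3,4) (3,5) (4,3) (4,4) (4,5) (5,3) (5,4) (5,5)] -> total=13

Answer: ......
....##
.#..##
....##
...###
...###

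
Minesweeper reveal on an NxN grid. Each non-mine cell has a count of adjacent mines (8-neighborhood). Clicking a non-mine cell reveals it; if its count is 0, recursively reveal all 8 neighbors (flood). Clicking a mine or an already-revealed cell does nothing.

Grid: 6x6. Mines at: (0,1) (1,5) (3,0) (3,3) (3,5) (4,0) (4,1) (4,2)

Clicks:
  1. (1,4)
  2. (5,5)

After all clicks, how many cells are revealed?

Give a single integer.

Answer: 7

Derivation:
Click 1 (1,4) count=1: revealed 1 new [(1,4)] -> total=1
Click 2 (5,5) count=0: revealed 6 new [(4,3) (4,4) (4,5) (5,3) (5,4) (5,5)] -> total=7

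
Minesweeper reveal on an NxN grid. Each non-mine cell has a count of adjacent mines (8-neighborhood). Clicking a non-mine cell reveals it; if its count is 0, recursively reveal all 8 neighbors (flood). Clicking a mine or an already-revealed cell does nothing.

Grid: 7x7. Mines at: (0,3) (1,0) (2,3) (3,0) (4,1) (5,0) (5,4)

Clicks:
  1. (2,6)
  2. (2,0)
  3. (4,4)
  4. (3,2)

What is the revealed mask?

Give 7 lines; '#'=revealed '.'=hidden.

Click 1 (2,6) count=0: revealed 19 new [(0,4) (0,5) (0,6) (1,4) (1,5) (1,6) (2,4) (2,5) (2,6) (3,4) (3,5) (3,6) (4,4) (4,5) (4,6) (5,5) (5,6) (6,5) (6,6)] -> total=19
Click 2 (2,0) count=2: revealed 1 new [(2,0)] -> total=20
Click 3 (4,4) count=1: revealed 0 new [(none)] -> total=20
Click 4 (3,2) count=2: revealed 1 new [(3,2)] -> total=21

Answer: ....###
....###
#...###
..#.###
....###
.....##
.....##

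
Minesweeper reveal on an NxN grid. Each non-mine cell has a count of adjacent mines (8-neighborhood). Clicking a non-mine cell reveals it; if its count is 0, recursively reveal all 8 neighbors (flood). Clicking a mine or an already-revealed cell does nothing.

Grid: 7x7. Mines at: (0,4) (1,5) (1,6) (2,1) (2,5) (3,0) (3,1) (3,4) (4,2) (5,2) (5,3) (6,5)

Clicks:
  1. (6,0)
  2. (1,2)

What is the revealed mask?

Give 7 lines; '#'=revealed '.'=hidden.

Click 1 (6,0) count=0: revealed 6 new [(4,0) (4,1) (5,0) (5,1) (6,0) (6,1)] -> total=6
Click 2 (1,2) count=1: revealed 1 new [(1,2)] -> total=7

Answer: .......
..#....
.......
.......
##.....
##.....
##.....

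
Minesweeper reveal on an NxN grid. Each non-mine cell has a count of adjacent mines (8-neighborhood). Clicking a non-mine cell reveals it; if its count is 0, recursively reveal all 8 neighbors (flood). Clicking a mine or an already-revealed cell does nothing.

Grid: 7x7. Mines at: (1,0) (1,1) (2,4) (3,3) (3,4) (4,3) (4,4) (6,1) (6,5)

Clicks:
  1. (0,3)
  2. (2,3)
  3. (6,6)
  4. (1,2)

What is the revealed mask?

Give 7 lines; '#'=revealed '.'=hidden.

Click 1 (0,3) count=0: revealed 18 new [(0,2) (0,3) (0,4) (0,5) (0,6) (1,2) (1,3) (1,4) (1,5) (1,6) (2,5) (2,6) (3,5) (3,6) (4,5) (4,6) (5,5) (5,6)] -> total=18
Click 2 (2,3) count=3: revealed 1 new [(2,3)] -> total=19
Click 3 (6,6) count=1: revealed 1 new [(6,6)] -> total=20
Click 4 (1,2) count=1: revealed 0 new [(none)] -> total=20

Answer: ..#####
..#####
...#.##
.....##
.....##
.....##
......#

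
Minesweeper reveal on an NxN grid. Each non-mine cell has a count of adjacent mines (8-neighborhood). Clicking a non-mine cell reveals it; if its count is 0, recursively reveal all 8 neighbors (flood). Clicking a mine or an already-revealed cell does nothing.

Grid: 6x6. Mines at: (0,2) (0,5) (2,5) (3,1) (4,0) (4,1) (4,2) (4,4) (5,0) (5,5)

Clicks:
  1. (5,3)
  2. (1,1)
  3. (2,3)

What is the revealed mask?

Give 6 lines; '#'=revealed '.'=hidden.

Click 1 (5,3) count=2: revealed 1 new [(5,3)] -> total=1
Click 2 (1,1) count=1: revealed 1 new [(1,1)] -> total=2
Click 3 (2,3) count=0: revealed 9 new [(1,2) (1,3) (1,4) (2,2) (2,3) (2,4) (3,2) (3,3) (3,4)] -> total=11

Answer: ......
.####.
..###.
..###.
......
...#..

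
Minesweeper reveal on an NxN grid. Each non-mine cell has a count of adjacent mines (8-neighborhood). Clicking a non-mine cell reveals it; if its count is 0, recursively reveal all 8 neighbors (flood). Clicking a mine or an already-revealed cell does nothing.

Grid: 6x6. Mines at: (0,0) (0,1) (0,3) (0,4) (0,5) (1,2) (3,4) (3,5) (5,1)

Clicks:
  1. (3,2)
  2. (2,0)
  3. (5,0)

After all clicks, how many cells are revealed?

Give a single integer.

Click 1 (3,2) count=0: revealed 14 new [(1,0) (1,1) (2,0) (2,1) (2,2) (2,3) (3,0) (3,1) (3,2) (3,3) (4,0) (4,1) (4,2) (4,3)] -> total=14
Click 2 (2,0) count=0: revealed 0 new [(none)] -> total=14
Click 3 (5,0) count=1: revealed 1 new [(5,0)] -> total=15

Answer: 15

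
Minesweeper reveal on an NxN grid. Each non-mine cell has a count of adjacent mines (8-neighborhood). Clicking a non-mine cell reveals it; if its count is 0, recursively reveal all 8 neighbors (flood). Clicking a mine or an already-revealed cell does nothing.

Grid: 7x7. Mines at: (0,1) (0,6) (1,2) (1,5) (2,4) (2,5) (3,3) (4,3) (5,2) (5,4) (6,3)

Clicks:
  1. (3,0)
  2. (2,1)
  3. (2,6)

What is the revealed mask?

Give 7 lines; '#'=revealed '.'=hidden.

Click 1 (3,0) count=0: revealed 15 new [(1,0) (1,1) (2,0) (2,1) (2,2) (3,0) (3,1) (3,2) (4,0) (4,1) (4,2) (5,0) (5,1) (6,0) (6,1)] -> total=15
Click 2 (2,1) count=1: revealed 0 new [(none)] -> total=15
Click 3 (2,6) count=2: revealed 1 new [(2,6)] -> total=16

Answer: .......
##.....
###...#
###....
###....
##.....
##.....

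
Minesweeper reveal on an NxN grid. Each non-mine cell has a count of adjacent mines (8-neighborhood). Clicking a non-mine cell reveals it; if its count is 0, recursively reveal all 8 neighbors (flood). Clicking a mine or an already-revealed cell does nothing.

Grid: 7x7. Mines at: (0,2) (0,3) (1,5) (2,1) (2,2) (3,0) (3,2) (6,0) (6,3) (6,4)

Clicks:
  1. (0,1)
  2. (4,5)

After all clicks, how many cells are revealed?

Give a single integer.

Answer: 19

Derivation:
Click 1 (0,1) count=1: revealed 1 new [(0,1)] -> total=1
Click 2 (4,5) count=0: revealed 18 new [(2,3) (2,4) (2,5) (2,6) (3,3) (3,4) (3,5) (3,6) (4,3) (4,4) (4,5) (4,6) (5,3) (5,4) (5,5) (5,6) (6,5) (6,6)] -> total=19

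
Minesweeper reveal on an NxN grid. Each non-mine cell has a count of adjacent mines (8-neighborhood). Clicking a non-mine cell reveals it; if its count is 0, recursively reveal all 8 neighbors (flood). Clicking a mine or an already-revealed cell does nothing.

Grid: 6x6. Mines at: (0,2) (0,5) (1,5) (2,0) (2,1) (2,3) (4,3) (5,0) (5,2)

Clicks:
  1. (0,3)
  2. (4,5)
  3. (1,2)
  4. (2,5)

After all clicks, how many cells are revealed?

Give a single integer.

Click 1 (0,3) count=1: revealed 1 new [(0,3)] -> total=1
Click 2 (4,5) count=0: revealed 8 new [(2,4) (2,5) (3,4) (3,5) (4,4) (4,5) (5,4) (5,5)] -> total=9
Click 3 (1,2) count=3: revealed 1 new [(1,2)] -> total=10
Click 4 (2,5) count=1: revealed 0 new [(none)] -> total=10

Answer: 10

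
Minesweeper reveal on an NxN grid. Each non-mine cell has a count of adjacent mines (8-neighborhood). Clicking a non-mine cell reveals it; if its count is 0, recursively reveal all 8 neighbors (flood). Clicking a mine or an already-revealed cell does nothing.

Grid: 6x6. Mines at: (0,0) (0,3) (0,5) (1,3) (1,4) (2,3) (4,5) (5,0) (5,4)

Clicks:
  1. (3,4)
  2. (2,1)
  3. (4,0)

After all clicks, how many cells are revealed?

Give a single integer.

Click 1 (3,4) count=2: revealed 1 new [(3,4)] -> total=1
Click 2 (2,1) count=0: revealed 17 new [(1,0) (1,1) (1,2) (2,0) (2,1) (2,2) (3,0) (3,1) (3,2) (3,3) (4,0) (4,1) (4,2) (4,3) (5,1) (5,2) (5,3)] -> total=18
Click 3 (4,0) count=1: revealed 0 new [(none)] -> total=18

Answer: 18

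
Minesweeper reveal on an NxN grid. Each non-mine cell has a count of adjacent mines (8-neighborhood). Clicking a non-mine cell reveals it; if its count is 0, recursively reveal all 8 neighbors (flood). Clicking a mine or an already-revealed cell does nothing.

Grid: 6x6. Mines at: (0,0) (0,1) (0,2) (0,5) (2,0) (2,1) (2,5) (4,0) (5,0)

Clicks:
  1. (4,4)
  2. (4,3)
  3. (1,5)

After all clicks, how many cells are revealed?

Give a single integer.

Click 1 (4,4) count=0: revealed 21 new [(1,2) (1,3) (1,4) (2,2) (2,3) (2,4) (3,1) (3,2) (3,3) (3,4) (3,5) (4,1) (4,2) (4,3) (4,4) (4,5) (5,1) (5,2) (5,3) (5,4) (5,5)] -> total=21
Click 2 (4,3) count=0: revealed 0 new [(none)] -> total=21
Click 3 (1,5) count=2: revealed 1 new [(1,5)] -> total=22

Answer: 22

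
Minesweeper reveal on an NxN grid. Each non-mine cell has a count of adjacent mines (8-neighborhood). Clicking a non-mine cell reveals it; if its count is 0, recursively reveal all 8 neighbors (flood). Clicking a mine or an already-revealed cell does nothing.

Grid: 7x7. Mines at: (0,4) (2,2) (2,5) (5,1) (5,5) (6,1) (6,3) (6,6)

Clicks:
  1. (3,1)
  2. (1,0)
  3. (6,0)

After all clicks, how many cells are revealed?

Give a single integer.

Answer: 15

Derivation:
Click 1 (3,1) count=1: revealed 1 new [(3,1)] -> total=1
Click 2 (1,0) count=0: revealed 13 new [(0,0) (0,1) (0,2) (0,3) (1,0) (1,1) (1,2) (1,3) (2,0) (2,1) (3,0) (4,0) (4,1)] -> total=14
Click 3 (6,0) count=2: revealed 1 new [(6,0)] -> total=15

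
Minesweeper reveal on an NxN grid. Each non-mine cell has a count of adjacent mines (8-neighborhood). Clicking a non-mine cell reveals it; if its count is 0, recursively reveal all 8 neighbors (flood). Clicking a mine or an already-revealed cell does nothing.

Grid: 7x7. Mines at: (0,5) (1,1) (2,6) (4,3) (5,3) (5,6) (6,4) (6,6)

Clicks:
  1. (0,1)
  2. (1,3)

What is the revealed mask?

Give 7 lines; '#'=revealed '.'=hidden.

Click 1 (0,1) count=1: revealed 1 new [(0,1)] -> total=1
Click 2 (1,3) count=0: revealed 15 new [(0,2) (0,3) (0,4) (1,2) (1,3) (1,4) (1,5) (2,2) (2,3) (2,4) (2,5) (3,2) (3,3) (3,4) (3,5)] -> total=16

Answer: .####..
..####.
..####.
..####.
.......
.......
.......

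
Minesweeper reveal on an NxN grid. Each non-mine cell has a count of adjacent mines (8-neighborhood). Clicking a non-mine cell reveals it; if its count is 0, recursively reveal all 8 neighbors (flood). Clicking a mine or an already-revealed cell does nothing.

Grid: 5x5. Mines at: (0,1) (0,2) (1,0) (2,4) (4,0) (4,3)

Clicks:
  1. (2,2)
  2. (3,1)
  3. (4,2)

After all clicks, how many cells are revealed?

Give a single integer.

Click 1 (2,2) count=0: revealed 9 new [(1,1) (1,2) (1,3) (2,1) (2,2) (2,3) (3,1) (3,2) (3,3)] -> total=9
Click 2 (3,1) count=1: revealed 0 new [(none)] -> total=9
Click 3 (4,2) count=1: revealed 1 new [(4,2)] -> total=10

Answer: 10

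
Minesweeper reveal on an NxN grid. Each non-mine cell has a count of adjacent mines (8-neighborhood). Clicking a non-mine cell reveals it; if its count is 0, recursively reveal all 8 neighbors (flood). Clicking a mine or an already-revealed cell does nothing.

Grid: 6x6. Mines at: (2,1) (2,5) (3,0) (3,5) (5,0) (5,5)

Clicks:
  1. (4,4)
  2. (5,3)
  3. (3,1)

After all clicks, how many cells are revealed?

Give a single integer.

Click 1 (4,4) count=2: revealed 1 new [(4,4)] -> total=1
Click 2 (5,3) count=0: revealed 26 new [(0,0) (0,1) (0,2) (0,3) (0,4) (0,5) (1,0) (1,1) (1,2) (1,3) (1,4) (1,5) (2,2) (2,3) (2,4) (3,1) (3,2) (3,3) (3,4) (4,1) (4,2) (4,3) (5,1) (5,2) (5,3) (5,4)] -> total=27
Click 3 (3,1) count=2: revealed 0 new [(none)] -> total=27

Answer: 27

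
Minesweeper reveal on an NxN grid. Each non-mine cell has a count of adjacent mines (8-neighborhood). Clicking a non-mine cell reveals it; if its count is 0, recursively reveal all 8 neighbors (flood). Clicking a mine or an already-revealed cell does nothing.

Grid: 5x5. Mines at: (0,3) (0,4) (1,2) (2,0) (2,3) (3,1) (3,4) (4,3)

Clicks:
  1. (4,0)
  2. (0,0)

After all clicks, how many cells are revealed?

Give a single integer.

Answer: 5

Derivation:
Click 1 (4,0) count=1: revealed 1 new [(4,0)] -> total=1
Click 2 (0,0) count=0: revealed 4 new [(0,0) (0,1) (1,0) (1,1)] -> total=5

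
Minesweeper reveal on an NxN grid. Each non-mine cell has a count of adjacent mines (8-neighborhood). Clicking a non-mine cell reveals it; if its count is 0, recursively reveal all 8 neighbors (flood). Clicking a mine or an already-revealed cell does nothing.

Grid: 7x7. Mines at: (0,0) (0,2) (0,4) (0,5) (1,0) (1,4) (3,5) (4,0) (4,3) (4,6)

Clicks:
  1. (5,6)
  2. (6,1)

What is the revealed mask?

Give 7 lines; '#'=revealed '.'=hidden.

Answer: .......
.......
.......
.......
.......
#######
#######

Derivation:
Click 1 (5,6) count=1: revealed 1 new [(5,6)] -> total=1
Click 2 (6,1) count=0: revealed 13 new [(5,0) (5,1) (5,2) (5,3) (5,4) (5,5) (6,0) (6,1) (6,2) (6,3) (6,4) (6,5) (6,6)] -> total=14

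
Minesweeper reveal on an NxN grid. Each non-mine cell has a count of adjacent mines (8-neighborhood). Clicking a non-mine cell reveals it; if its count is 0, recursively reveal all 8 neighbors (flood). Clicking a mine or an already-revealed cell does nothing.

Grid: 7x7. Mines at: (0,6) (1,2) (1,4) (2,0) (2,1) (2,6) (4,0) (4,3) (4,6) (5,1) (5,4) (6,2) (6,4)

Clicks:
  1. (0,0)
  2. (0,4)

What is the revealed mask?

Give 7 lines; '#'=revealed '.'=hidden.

Answer: ##..#..
##.....
.......
.......
.......
.......
.......

Derivation:
Click 1 (0,0) count=0: revealed 4 new [(0,0) (0,1) (1,0) (1,1)] -> total=4
Click 2 (0,4) count=1: revealed 1 new [(0,4)] -> total=5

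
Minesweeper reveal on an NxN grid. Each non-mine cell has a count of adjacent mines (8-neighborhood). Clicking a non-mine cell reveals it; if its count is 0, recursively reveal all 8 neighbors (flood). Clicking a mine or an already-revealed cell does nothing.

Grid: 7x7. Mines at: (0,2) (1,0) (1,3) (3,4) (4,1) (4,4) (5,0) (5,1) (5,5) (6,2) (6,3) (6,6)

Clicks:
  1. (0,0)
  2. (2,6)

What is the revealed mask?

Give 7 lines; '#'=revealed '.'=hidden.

Click 1 (0,0) count=1: revealed 1 new [(0,0)] -> total=1
Click 2 (2,6) count=0: revealed 13 new [(0,4) (0,5) (0,6) (1,4) (1,5) (1,6) (2,4) (2,5) (2,6) (3,5) (3,6) (4,5) (4,6)] -> total=14

Answer: #...###
....###
....###
.....##
.....##
.......
.......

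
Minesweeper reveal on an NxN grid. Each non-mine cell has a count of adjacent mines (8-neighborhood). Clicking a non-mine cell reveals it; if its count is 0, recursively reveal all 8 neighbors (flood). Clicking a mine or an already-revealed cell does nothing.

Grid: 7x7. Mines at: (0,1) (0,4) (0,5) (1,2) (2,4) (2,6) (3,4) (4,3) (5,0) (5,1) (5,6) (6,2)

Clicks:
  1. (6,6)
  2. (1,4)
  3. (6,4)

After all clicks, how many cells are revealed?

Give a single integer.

Answer: 8

Derivation:
Click 1 (6,6) count=1: revealed 1 new [(6,6)] -> total=1
Click 2 (1,4) count=3: revealed 1 new [(1,4)] -> total=2
Click 3 (6,4) count=0: revealed 6 new [(5,3) (5,4) (5,5) (6,3) (6,4) (6,5)] -> total=8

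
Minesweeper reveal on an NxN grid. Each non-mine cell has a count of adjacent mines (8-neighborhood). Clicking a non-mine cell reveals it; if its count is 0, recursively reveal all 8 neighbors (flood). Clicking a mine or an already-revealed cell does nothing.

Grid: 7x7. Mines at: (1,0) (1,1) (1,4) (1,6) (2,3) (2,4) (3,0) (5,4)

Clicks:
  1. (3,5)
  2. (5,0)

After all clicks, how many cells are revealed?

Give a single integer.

Click 1 (3,5) count=1: revealed 1 new [(3,5)] -> total=1
Click 2 (5,0) count=0: revealed 15 new [(3,1) (3,2) (3,3) (4,0) (4,1) (4,2) (4,3) (5,0) (5,1) (5,2) (5,3) (6,0) (6,1) (6,2) (6,3)] -> total=16

Answer: 16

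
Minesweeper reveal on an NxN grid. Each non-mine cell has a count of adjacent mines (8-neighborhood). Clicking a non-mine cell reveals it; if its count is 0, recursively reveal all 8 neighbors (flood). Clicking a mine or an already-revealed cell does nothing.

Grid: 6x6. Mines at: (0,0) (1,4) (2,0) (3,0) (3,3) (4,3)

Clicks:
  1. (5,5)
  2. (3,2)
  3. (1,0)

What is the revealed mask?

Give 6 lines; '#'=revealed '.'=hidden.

Click 1 (5,5) count=0: revealed 8 new [(2,4) (2,5) (3,4) (3,5) (4,4) (4,5) (5,4) (5,5)] -> total=8
Click 2 (3,2) count=2: revealed 1 new [(3,2)] -> total=9
Click 3 (1,0) count=2: revealed 1 new [(1,0)] -> total=10

Answer: ......
#.....
....##
..#.##
....##
....##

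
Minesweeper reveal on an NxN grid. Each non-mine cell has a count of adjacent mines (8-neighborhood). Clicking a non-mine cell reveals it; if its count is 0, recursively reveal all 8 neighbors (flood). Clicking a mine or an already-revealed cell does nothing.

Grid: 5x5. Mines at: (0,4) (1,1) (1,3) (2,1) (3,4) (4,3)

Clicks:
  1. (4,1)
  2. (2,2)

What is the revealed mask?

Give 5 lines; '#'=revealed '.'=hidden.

Click 1 (4,1) count=0: revealed 6 new [(3,0) (3,1) (3,2) (4,0) (4,1) (4,2)] -> total=6
Click 2 (2,2) count=3: revealed 1 new [(2,2)] -> total=7

Answer: .....
.....
..#..
###..
###..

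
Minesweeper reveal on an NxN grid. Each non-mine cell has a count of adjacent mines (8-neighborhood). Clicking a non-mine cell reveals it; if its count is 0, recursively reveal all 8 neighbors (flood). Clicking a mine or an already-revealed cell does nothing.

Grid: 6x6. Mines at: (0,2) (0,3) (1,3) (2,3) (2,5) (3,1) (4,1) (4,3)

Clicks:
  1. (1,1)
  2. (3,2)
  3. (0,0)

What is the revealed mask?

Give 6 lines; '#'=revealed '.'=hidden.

Answer: ##....
##....
##....
..#...
......
......

Derivation:
Click 1 (1,1) count=1: revealed 1 new [(1,1)] -> total=1
Click 2 (3,2) count=4: revealed 1 new [(3,2)] -> total=2
Click 3 (0,0) count=0: revealed 5 new [(0,0) (0,1) (1,0) (2,0) (2,1)] -> total=7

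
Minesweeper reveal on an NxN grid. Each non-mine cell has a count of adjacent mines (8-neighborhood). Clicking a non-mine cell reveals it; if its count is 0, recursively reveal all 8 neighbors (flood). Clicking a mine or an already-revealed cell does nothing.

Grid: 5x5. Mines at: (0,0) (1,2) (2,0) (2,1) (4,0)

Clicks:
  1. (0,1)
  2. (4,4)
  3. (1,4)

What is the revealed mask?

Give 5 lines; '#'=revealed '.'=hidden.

Answer: .#.##
...##
..###
.####
.####

Derivation:
Click 1 (0,1) count=2: revealed 1 new [(0,1)] -> total=1
Click 2 (4,4) count=0: revealed 15 new [(0,3) (0,4) (1,3) (1,4) (2,2) (2,3) (2,4) (3,1) (3,2) (3,3) (3,4) (4,1) (4,2) (4,3) (4,4)] -> total=16
Click 3 (1,4) count=0: revealed 0 new [(none)] -> total=16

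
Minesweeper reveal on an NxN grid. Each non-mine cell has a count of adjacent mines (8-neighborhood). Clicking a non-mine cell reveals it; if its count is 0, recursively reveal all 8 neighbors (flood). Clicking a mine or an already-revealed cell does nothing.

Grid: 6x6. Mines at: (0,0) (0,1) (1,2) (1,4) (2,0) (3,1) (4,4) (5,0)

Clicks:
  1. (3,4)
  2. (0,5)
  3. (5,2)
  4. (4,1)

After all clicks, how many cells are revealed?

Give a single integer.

Click 1 (3,4) count=1: revealed 1 new [(3,4)] -> total=1
Click 2 (0,5) count=1: revealed 1 new [(0,5)] -> total=2
Click 3 (5,2) count=0: revealed 6 new [(4,1) (4,2) (4,3) (5,1) (5,2) (5,3)] -> total=8
Click 4 (4,1) count=2: revealed 0 new [(none)] -> total=8

Answer: 8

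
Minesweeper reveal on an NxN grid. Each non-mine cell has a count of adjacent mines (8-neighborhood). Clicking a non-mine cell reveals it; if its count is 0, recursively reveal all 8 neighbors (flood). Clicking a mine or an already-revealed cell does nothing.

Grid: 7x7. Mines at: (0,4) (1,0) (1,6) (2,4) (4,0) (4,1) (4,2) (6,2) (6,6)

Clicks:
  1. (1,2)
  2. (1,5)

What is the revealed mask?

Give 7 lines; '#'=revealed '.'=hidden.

Answer: .###...
.###.#.
.###...
.###...
.......
.......
.......

Derivation:
Click 1 (1,2) count=0: revealed 12 new [(0,1) (0,2) (0,3) (1,1) (1,2) (1,3) (2,1) (2,2) (2,3) (3,1) (3,2) (3,3)] -> total=12
Click 2 (1,5) count=3: revealed 1 new [(1,5)] -> total=13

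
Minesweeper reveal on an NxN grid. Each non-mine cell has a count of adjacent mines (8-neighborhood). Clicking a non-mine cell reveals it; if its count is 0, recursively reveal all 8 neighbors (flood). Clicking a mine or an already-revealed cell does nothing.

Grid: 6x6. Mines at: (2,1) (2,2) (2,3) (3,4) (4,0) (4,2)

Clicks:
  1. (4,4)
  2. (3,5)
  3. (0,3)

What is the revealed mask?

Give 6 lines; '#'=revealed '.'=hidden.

Answer: ######
######
....##
.....#
....#.
......

Derivation:
Click 1 (4,4) count=1: revealed 1 new [(4,4)] -> total=1
Click 2 (3,5) count=1: revealed 1 new [(3,5)] -> total=2
Click 3 (0,3) count=0: revealed 14 new [(0,0) (0,1) (0,2) (0,3) (0,4) (0,5) (1,0) (1,1) (1,2) (1,3) (1,4) (1,5) (2,4) (2,5)] -> total=16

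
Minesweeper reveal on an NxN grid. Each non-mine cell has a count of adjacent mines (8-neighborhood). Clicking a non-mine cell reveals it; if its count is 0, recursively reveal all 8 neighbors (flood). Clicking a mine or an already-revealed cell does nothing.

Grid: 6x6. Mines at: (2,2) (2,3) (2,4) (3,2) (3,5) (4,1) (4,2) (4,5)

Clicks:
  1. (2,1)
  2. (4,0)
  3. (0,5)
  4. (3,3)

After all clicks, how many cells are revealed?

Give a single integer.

Click 1 (2,1) count=2: revealed 1 new [(2,1)] -> total=1
Click 2 (4,0) count=1: revealed 1 new [(4,0)] -> total=2
Click 3 (0,5) count=0: revealed 15 new [(0,0) (0,1) (0,2) (0,3) (0,4) (0,5) (1,0) (1,1) (1,2) (1,3) (1,4) (1,5) (2,0) (3,0) (3,1)] -> total=17
Click 4 (3,3) count=5: revealed 1 new [(3,3)] -> total=18

Answer: 18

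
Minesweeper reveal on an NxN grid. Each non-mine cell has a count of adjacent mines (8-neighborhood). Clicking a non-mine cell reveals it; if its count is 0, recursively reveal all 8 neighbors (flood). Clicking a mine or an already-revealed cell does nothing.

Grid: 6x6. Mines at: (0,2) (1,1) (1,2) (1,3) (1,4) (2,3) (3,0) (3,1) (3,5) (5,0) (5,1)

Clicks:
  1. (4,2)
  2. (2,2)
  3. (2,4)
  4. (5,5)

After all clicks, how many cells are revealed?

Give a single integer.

Click 1 (4,2) count=2: revealed 1 new [(4,2)] -> total=1
Click 2 (2,2) count=5: revealed 1 new [(2,2)] -> total=2
Click 3 (2,4) count=4: revealed 1 new [(2,4)] -> total=3
Click 4 (5,5) count=0: revealed 10 new [(3,2) (3,3) (3,4) (4,3) (4,4) (4,5) (5,2) (5,3) (5,4) (5,5)] -> total=13

Answer: 13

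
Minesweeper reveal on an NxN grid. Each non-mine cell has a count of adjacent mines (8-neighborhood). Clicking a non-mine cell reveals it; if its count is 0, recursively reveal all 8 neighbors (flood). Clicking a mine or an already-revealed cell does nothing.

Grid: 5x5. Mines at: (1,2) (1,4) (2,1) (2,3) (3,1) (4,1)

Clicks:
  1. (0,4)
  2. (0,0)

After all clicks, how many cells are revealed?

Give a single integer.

Answer: 5

Derivation:
Click 1 (0,4) count=1: revealed 1 new [(0,4)] -> total=1
Click 2 (0,0) count=0: revealed 4 new [(0,0) (0,1) (1,0) (1,1)] -> total=5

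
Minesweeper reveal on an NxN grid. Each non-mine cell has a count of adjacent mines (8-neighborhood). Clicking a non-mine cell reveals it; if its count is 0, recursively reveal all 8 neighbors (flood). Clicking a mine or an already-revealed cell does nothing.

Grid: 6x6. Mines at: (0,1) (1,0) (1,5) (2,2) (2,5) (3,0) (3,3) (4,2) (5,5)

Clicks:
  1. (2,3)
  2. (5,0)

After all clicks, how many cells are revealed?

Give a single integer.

Click 1 (2,3) count=2: revealed 1 new [(2,3)] -> total=1
Click 2 (5,0) count=0: revealed 4 new [(4,0) (4,1) (5,0) (5,1)] -> total=5

Answer: 5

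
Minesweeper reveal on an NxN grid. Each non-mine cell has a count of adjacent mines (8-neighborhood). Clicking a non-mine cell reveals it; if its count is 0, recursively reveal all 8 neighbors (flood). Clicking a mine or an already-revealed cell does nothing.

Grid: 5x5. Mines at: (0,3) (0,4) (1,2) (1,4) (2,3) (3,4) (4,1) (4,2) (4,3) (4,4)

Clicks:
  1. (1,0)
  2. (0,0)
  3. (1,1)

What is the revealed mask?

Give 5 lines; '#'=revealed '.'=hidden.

Answer: ##...
##...
##...
##...
.....

Derivation:
Click 1 (1,0) count=0: revealed 8 new [(0,0) (0,1) (1,0) (1,1) (2,0) (2,1) (3,0) (3,1)] -> total=8
Click 2 (0,0) count=0: revealed 0 new [(none)] -> total=8
Click 3 (1,1) count=1: revealed 0 new [(none)] -> total=8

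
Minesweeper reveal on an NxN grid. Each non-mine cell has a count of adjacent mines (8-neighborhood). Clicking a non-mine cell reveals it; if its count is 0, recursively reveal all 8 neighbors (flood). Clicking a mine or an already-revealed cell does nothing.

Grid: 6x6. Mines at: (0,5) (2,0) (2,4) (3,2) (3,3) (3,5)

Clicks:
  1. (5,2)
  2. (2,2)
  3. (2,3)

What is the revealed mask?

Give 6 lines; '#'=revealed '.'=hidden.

Click 1 (5,2) count=0: revealed 14 new [(3,0) (3,1) (4,0) (4,1) (4,2) (4,3) (4,4) (4,5) (5,0) (5,1) (5,2) (5,3) (5,4) (5,5)] -> total=14
Click 2 (2,2) count=2: revealed 1 new [(2,2)] -> total=15
Click 3 (2,3) count=3: revealed 1 new [(2,3)] -> total=16

Answer: ......
......
..##..
##....
######
######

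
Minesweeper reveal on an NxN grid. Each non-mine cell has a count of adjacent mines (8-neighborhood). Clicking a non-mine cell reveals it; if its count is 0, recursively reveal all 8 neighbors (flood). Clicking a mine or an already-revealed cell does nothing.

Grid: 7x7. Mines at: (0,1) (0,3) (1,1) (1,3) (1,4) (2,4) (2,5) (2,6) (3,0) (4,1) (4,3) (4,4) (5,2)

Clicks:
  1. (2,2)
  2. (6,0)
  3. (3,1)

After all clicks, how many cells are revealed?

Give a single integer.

Click 1 (2,2) count=2: revealed 1 new [(2,2)] -> total=1
Click 2 (6,0) count=0: revealed 4 new [(5,0) (5,1) (6,0) (6,1)] -> total=5
Click 3 (3,1) count=2: revealed 1 new [(3,1)] -> total=6

Answer: 6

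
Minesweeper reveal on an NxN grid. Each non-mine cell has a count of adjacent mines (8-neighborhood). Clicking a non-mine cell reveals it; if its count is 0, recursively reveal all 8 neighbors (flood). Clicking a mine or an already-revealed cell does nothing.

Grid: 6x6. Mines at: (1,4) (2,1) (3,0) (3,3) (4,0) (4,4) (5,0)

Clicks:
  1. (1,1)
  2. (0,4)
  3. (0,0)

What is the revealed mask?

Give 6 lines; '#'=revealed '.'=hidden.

Click 1 (1,1) count=1: revealed 1 new [(1,1)] -> total=1
Click 2 (0,4) count=1: revealed 1 new [(0,4)] -> total=2
Click 3 (0,0) count=0: revealed 7 new [(0,0) (0,1) (0,2) (0,3) (1,0) (1,2) (1,3)] -> total=9

Answer: #####.
####..
......
......
......
......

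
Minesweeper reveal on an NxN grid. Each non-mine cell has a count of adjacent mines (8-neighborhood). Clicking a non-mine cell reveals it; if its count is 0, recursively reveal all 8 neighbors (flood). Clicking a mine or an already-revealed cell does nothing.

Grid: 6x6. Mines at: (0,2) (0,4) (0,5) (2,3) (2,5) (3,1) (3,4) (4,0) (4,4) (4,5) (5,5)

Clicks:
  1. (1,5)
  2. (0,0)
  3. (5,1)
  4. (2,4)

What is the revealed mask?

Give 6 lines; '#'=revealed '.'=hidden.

Click 1 (1,5) count=3: revealed 1 new [(1,5)] -> total=1
Click 2 (0,0) count=0: revealed 6 new [(0,0) (0,1) (1,0) (1,1) (2,0) (2,1)] -> total=7
Click 3 (5,1) count=1: revealed 1 new [(5,1)] -> total=8
Click 4 (2,4) count=3: revealed 1 new [(2,4)] -> total=9

Answer: ##....
##...#
##..#.
......
......
.#....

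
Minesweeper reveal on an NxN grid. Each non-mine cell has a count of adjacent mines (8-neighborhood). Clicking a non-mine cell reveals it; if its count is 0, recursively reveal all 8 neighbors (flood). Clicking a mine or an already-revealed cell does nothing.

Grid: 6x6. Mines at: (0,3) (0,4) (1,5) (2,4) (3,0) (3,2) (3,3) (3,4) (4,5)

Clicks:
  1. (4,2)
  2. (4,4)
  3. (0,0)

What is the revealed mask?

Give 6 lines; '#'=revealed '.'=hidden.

Click 1 (4,2) count=2: revealed 1 new [(4,2)] -> total=1
Click 2 (4,4) count=3: revealed 1 new [(4,4)] -> total=2
Click 3 (0,0) count=0: revealed 9 new [(0,0) (0,1) (0,2) (1,0) (1,1) (1,2) (2,0) (2,1) (2,2)] -> total=11

Answer: ###...
###...
###...
......
..#.#.
......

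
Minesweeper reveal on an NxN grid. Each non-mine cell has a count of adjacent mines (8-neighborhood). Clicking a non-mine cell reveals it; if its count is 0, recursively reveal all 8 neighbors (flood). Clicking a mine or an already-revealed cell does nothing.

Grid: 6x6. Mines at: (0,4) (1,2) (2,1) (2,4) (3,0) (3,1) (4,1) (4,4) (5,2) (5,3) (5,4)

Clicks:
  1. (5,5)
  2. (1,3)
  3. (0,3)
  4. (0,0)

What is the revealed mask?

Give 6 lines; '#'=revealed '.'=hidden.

Answer: ##.#..
##.#..
......
......
......
.....#

Derivation:
Click 1 (5,5) count=2: revealed 1 new [(5,5)] -> total=1
Click 2 (1,3) count=3: revealed 1 new [(1,3)] -> total=2
Click 3 (0,3) count=2: revealed 1 new [(0,3)] -> total=3
Click 4 (0,0) count=0: revealed 4 new [(0,0) (0,1) (1,0) (1,1)] -> total=7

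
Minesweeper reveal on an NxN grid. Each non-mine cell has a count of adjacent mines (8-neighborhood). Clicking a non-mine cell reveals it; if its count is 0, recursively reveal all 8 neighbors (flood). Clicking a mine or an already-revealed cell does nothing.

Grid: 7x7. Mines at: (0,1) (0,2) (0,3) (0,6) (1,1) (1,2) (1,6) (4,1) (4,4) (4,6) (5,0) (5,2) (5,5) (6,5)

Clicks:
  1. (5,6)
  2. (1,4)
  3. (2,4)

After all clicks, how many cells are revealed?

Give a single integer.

Click 1 (5,6) count=3: revealed 1 new [(5,6)] -> total=1
Click 2 (1,4) count=1: revealed 1 new [(1,4)] -> total=2
Click 3 (2,4) count=0: revealed 8 new [(1,3) (1,5) (2,3) (2,4) (2,5) (3,3) (3,4) (3,5)] -> total=10

Answer: 10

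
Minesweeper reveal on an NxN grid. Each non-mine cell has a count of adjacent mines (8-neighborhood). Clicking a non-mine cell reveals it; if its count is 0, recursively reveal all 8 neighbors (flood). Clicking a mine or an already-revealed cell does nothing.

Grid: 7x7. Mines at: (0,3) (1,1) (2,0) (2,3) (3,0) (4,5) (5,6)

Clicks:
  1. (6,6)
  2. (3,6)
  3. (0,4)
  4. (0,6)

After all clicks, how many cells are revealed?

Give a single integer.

Click 1 (6,6) count=1: revealed 1 new [(6,6)] -> total=1
Click 2 (3,6) count=1: revealed 1 new [(3,6)] -> total=2
Click 3 (0,4) count=1: revealed 1 new [(0,4)] -> total=3
Click 4 (0,6) count=0: revealed 10 new [(0,5) (0,6) (1,4) (1,5) (1,6) (2,4) (2,5) (2,6) (3,4) (3,5)] -> total=13

Answer: 13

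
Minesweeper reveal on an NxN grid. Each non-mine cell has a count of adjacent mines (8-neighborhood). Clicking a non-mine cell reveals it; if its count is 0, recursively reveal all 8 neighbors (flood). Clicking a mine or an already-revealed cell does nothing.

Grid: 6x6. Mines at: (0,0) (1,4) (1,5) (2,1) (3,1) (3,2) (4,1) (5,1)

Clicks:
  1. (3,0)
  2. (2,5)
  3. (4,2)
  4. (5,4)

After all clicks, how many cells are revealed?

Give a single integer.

Click 1 (3,0) count=3: revealed 1 new [(3,0)] -> total=1
Click 2 (2,5) count=2: revealed 1 new [(2,5)] -> total=2
Click 3 (4,2) count=4: revealed 1 new [(4,2)] -> total=3
Click 4 (5,4) count=0: revealed 12 new [(2,3) (2,4) (3,3) (3,4) (3,5) (4,3) (4,4) (4,5) (5,2) (5,3) (5,4) (5,5)] -> total=15

Answer: 15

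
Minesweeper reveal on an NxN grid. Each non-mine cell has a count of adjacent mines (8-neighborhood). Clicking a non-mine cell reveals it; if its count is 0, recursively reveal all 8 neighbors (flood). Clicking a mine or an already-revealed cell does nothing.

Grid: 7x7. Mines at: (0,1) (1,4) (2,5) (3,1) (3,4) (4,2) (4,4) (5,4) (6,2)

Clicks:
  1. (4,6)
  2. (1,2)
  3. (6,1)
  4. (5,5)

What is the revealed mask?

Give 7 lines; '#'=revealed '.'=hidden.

Answer: .......
..#....
.......
.....##
.....##
.....##
.#...##

Derivation:
Click 1 (4,6) count=0: revealed 8 new [(3,5) (3,6) (4,5) (4,6) (5,5) (5,6) (6,5) (6,6)] -> total=8
Click 2 (1,2) count=1: revealed 1 new [(1,2)] -> total=9
Click 3 (6,1) count=1: revealed 1 new [(6,1)] -> total=10
Click 4 (5,5) count=2: revealed 0 new [(none)] -> total=10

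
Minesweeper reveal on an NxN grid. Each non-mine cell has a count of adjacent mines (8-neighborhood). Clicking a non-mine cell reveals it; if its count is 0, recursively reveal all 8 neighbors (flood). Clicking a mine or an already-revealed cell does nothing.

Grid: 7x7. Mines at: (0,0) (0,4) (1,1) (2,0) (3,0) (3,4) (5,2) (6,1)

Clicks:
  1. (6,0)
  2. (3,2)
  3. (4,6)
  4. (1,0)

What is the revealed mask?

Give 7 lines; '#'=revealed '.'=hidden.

Click 1 (6,0) count=1: revealed 1 new [(6,0)] -> total=1
Click 2 (3,2) count=0: revealed 9 new [(2,1) (2,2) (2,3) (3,1) (3,2) (3,3) (4,1) (4,2) (4,3)] -> total=10
Click 3 (4,6) count=0: revealed 19 new [(0,5) (0,6) (1,5) (1,6) (2,5) (2,6) (3,5) (3,6) (4,4) (4,5) (4,6) (5,3) (5,4) (5,5) (5,6) (6,3) (6,4) (6,5) (6,6)] -> total=29
Click 4 (1,0) count=3: revealed 1 new [(1,0)] -> total=30

Answer: .....##
#....##
.###.##
.###.##
.######
...####
#..####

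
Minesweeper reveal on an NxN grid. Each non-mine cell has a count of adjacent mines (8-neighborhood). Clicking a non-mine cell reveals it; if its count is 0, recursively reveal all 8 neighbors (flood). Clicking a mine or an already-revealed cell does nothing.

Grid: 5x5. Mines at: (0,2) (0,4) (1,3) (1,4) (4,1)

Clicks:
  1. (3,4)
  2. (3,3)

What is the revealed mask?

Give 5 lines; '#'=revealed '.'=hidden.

Click 1 (3,4) count=0: revealed 9 new [(2,2) (2,3) (2,4) (3,2) (3,3) (3,4) (4,2) (4,3) (4,4)] -> total=9
Click 2 (3,3) count=0: revealed 0 new [(none)] -> total=9

Answer: .....
.....
..###
..###
..###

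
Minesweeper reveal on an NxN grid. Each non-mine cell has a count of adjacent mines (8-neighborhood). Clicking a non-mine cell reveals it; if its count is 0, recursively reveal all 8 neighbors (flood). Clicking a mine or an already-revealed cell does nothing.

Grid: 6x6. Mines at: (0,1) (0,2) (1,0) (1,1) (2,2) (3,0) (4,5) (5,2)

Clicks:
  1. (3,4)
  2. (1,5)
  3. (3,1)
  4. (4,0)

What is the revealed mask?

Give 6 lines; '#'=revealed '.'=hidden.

Click 1 (3,4) count=1: revealed 1 new [(3,4)] -> total=1
Click 2 (1,5) count=0: revealed 11 new [(0,3) (0,4) (0,5) (1,3) (1,4) (1,5) (2,3) (2,4) (2,5) (3,3) (3,5)] -> total=12
Click 3 (3,1) count=2: revealed 1 new [(3,1)] -> total=13
Click 4 (4,0) count=1: revealed 1 new [(4,0)] -> total=14

Answer: ...###
...###
...###
.#.###
#.....
......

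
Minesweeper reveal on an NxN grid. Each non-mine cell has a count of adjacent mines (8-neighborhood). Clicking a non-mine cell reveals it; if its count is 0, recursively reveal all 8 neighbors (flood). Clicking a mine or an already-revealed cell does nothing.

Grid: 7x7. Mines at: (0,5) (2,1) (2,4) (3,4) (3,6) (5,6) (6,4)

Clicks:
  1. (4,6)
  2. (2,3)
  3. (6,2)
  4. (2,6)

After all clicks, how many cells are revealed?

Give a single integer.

Answer: 19

Derivation:
Click 1 (4,6) count=2: revealed 1 new [(4,6)] -> total=1
Click 2 (2,3) count=2: revealed 1 new [(2,3)] -> total=2
Click 3 (6,2) count=0: revealed 16 new [(3,0) (3,1) (3,2) (3,3) (4,0) (4,1) (4,2) (4,3) (5,0) (5,1) (5,2) (5,3) (6,0) (6,1) (6,2) (6,3)] -> total=18
Click 4 (2,6) count=1: revealed 1 new [(2,6)] -> total=19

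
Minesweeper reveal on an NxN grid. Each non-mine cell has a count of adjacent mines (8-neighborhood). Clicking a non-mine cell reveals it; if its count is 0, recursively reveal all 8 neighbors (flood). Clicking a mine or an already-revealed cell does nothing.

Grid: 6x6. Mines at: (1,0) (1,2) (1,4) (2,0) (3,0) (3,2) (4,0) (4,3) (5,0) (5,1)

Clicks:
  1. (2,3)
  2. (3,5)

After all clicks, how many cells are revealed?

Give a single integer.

Click 1 (2,3) count=3: revealed 1 new [(2,3)] -> total=1
Click 2 (3,5) count=0: revealed 8 new [(2,4) (2,5) (3,4) (3,5) (4,4) (4,5) (5,4) (5,5)] -> total=9

Answer: 9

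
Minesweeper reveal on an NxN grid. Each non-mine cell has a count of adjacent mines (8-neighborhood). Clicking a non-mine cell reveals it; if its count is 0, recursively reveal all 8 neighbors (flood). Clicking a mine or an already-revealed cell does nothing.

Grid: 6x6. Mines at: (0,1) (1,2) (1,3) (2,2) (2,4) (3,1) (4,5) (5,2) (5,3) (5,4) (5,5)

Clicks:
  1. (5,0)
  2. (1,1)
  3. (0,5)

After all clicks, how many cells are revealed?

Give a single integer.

Click 1 (5,0) count=0: revealed 4 new [(4,0) (4,1) (5,0) (5,1)] -> total=4
Click 2 (1,1) count=3: revealed 1 new [(1,1)] -> total=5
Click 3 (0,5) count=0: revealed 4 new [(0,4) (0,5) (1,4) (1,5)] -> total=9

Answer: 9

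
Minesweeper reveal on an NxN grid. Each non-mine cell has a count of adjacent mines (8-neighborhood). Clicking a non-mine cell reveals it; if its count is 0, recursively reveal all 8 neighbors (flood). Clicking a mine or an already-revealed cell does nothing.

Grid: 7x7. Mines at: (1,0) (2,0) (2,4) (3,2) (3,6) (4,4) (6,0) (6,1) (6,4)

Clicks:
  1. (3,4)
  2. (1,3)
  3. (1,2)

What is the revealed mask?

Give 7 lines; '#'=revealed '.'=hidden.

Click 1 (3,4) count=2: revealed 1 new [(3,4)] -> total=1
Click 2 (1,3) count=1: revealed 1 new [(1,3)] -> total=2
Click 3 (1,2) count=0: revealed 16 new [(0,1) (0,2) (0,3) (0,4) (0,5) (0,6) (1,1) (1,2) (1,4) (1,5) (1,6) (2,1) (2,2) (2,3) (2,5) (2,6)] -> total=18

Answer: .######
.######
.###.##
....#..
.......
.......
.......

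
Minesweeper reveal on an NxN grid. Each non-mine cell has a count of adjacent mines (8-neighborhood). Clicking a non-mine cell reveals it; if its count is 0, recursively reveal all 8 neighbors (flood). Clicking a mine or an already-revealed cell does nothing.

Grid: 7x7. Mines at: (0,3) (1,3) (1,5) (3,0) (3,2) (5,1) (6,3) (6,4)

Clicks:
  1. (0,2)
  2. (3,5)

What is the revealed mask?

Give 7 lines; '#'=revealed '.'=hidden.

Answer: ..#....
.......
...####
...####
...####
...####
.....##

Derivation:
Click 1 (0,2) count=2: revealed 1 new [(0,2)] -> total=1
Click 2 (3,5) count=0: revealed 18 new [(2,3) (2,4) (2,5) (2,6) (3,3) (3,4) (3,5) (3,6) (4,3) (4,4) (4,5) (4,6) (5,3) (5,4) (5,5) (5,6) (6,5) (6,6)] -> total=19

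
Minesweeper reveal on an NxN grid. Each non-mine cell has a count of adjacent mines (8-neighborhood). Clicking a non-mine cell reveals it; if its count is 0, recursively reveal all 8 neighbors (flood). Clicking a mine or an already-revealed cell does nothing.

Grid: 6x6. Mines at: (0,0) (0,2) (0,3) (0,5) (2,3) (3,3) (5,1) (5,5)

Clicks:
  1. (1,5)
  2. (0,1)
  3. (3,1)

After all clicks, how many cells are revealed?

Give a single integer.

Answer: 14

Derivation:
Click 1 (1,5) count=1: revealed 1 new [(1,5)] -> total=1
Click 2 (0,1) count=2: revealed 1 new [(0,1)] -> total=2
Click 3 (3,1) count=0: revealed 12 new [(1,0) (1,1) (1,2) (2,0) (2,1) (2,2) (3,0) (3,1) (3,2) (4,0) (4,1) (4,2)] -> total=14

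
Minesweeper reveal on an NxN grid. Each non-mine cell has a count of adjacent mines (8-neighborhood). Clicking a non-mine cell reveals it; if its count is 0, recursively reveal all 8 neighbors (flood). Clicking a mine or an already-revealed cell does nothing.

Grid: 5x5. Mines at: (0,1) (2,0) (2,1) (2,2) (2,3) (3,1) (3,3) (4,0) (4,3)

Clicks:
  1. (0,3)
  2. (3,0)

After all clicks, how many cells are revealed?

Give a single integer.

Answer: 7

Derivation:
Click 1 (0,3) count=0: revealed 6 new [(0,2) (0,3) (0,4) (1,2) (1,3) (1,4)] -> total=6
Click 2 (3,0) count=4: revealed 1 new [(3,0)] -> total=7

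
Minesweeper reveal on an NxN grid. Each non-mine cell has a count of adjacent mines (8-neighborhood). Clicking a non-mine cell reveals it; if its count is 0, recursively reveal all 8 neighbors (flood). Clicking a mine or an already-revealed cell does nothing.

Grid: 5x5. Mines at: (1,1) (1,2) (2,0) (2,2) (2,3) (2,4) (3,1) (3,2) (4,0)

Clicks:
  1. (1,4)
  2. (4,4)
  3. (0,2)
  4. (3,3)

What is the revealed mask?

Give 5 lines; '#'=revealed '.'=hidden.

Answer: ..#..
....#
.....
...##
...##

Derivation:
Click 1 (1,4) count=2: revealed 1 new [(1,4)] -> total=1
Click 2 (4,4) count=0: revealed 4 new [(3,3) (3,4) (4,3) (4,4)] -> total=5
Click 3 (0,2) count=2: revealed 1 new [(0,2)] -> total=6
Click 4 (3,3) count=4: revealed 0 new [(none)] -> total=6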